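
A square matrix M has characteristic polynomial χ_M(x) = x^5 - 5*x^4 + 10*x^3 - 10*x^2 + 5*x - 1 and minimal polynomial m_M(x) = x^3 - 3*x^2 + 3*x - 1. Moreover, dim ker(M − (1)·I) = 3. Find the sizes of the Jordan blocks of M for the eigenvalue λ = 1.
Block sizes for λ = 1: [3, 1, 1]

Step 1 — from the characteristic polynomial, algebraic multiplicity of λ = 1 is 5. From dim ker(M − (1)·I) = 3, there are exactly 3 Jordan blocks for λ = 1.
Step 2 — from the minimal polynomial, the factor (x − 1)^3 tells us the largest block for λ = 1 has size 3.
Step 3 — with total size 5, 3 blocks, and largest block 3, the block sizes (in nonincreasing order) are [3, 1, 1].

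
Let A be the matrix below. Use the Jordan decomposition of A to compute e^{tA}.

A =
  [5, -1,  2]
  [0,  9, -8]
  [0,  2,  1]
e^{tA} =
  [exp(5*t), -t*exp(5*t), 2*t*exp(5*t)]
  [0, 4*t*exp(5*t) + exp(5*t), -8*t*exp(5*t)]
  [0, 2*t*exp(5*t), -4*t*exp(5*t) + exp(5*t)]

Strategy: write A = P · J · P⁻¹ where J is a Jordan canonical form, so e^{tA} = P · e^{tJ} · P⁻¹, and e^{tJ} can be computed block-by-block.

A has Jordan form
J =
  [5, 1, 0]
  [0, 5, 0]
  [0, 0, 5]
(up to reordering of blocks).

Per-block formulas:
  For a 2×2 Jordan block J_2(5): exp(t · J_2(5)) = e^(5t)·(I + t·N), where N is the 2×2 nilpotent shift.
  For a 1×1 block at λ = 5: exp(t · [5]) = [e^(5t)].

After assembling e^{tJ} and conjugating by P, we get:

e^{tA} =
  [exp(5*t), -t*exp(5*t), 2*t*exp(5*t)]
  [0, 4*t*exp(5*t) + exp(5*t), -8*t*exp(5*t)]
  [0, 2*t*exp(5*t), -4*t*exp(5*t) + exp(5*t)]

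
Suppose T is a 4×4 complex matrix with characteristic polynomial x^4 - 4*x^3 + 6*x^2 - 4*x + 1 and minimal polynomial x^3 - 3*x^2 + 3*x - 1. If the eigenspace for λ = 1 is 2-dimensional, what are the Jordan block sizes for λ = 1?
Block sizes for λ = 1: [3, 1]

Step 1 — from the characteristic polynomial, algebraic multiplicity of λ = 1 is 4. From dim ker(T − (1)·I) = 2, there are exactly 2 Jordan blocks for λ = 1.
Step 2 — from the minimal polynomial, the factor (x − 1)^3 tells us the largest block for λ = 1 has size 3.
Step 3 — with total size 4, 2 blocks, and largest block 3, the block sizes (in nonincreasing order) are [3, 1].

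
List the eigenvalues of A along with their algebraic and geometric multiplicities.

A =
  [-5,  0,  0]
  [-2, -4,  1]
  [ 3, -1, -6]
λ = -5: alg = 3, geom = 1

Step 1 — factor the characteristic polynomial to read off the algebraic multiplicities:
  χ_A(x) = (x + 5)^3

Step 2 — compute geometric multiplicities via the rank-nullity identity g(λ) = n − rank(A − λI):
  rank(A − (-5)·I) = 2, so dim ker(A − (-5)·I) = n − 2 = 1

Summary:
  λ = -5: algebraic multiplicity = 3, geometric multiplicity = 1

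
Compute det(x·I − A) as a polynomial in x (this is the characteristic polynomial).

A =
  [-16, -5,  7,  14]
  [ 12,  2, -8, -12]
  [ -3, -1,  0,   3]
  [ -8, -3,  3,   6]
x^4 + 8*x^3 + 24*x^2 + 32*x + 16

Expanding det(x·I − A) (e.g. by cofactor expansion or by noting that A is similar to its Jordan form J, which has the same characteristic polynomial as A) gives
  χ_A(x) = x^4 + 8*x^3 + 24*x^2 + 32*x + 16
which factors as (x + 2)^4. The eigenvalues (with algebraic multiplicities) are λ = -2 with multiplicity 4.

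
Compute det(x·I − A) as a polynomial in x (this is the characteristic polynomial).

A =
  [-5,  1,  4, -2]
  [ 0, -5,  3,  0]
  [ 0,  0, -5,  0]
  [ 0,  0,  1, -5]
x^4 + 20*x^3 + 150*x^2 + 500*x + 625

Expanding det(x·I − A) (e.g. by cofactor expansion or by noting that A is similar to its Jordan form J, which has the same characteristic polynomial as A) gives
  χ_A(x) = x^4 + 20*x^3 + 150*x^2 + 500*x + 625
which factors as (x + 5)^4. The eigenvalues (with algebraic multiplicities) are λ = -5 with multiplicity 4.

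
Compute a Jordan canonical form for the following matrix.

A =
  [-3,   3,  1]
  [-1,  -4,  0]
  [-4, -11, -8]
J_3(-5)

The characteristic polynomial is
  det(x·I − A) = x^3 + 15*x^2 + 75*x + 125 = (x + 5)^3

Eigenvalues and multiplicities (the geometric multiplicity of λ is n − rank(A − λI), which equals the number of Jordan blocks for λ):
  λ = -5: algebraic multiplicity = 3, geometric multiplicity = 1

Determining the block sizes for each eigenvalue:
  λ = -5: one block (gm = 1), so the single block has size am = 3 → block sizes [3]

Assembling the blocks gives a Jordan form
J =
  [-5,  1,  0]
  [ 0, -5,  1]
  [ 0,  0, -5]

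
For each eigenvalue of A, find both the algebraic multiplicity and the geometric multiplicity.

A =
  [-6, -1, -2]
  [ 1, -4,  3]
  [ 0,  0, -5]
λ = -5: alg = 3, geom = 1

Step 1 — factor the characteristic polynomial to read off the algebraic multiplicities:
  χ_A(x) = (x + 5)^3

Step 2 — compute geometric multiplicities via the rank-nullity identity g(λ) = n − rank(A − λI):
  rank(A − (-5)·I) = 2, so dim ker(A − (-5)·I) = n − 2 = 1

Summary:
  λ = -5: algebraic multiplicity = 3, geometric multiplicity = 1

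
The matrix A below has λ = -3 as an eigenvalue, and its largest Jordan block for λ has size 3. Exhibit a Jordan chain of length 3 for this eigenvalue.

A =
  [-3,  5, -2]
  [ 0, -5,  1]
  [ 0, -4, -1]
A Jordan chain for λ = -3 of length 3:
v_1 = (-2, 0, 0)ᵀ
v_2 = (5, -2, -4)ᵀ
v_3 = (0, 1, 0)ᵀ

Let N = A − (-3)·I. We want v_3 with N^3 v_3 = 0 but N^2 v_3 ≠ 0; then v_{j-1} := N · v_j for j = 3, …, 2.

Pick v_3 = (0, 1, 0)ᵀ.
Then v_2 = N · v_3 = (5, -2, -4)ᵀ.
Then v_1 = N · v_2 = (-2, 0, 0)ᵀ.

Sanity check: (A − (-3)·I) v_1 = (0, 0, 0)ᵀ = 0. ✓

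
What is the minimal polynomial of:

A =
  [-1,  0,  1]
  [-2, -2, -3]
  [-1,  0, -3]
x^3 + 6*x^2 + 12*x + 8

The characteristic polynomial is χ_A(x) = (x + 2)^3, so the eigenvalues are known. The minimal polynomial is
  m_A(x) = Π_λ (x − λ)^{k_λ}
where k_λ is the size of the *largest* Jordan block for λ (equivalently, the smallest k with (A − λI)^k v = 0 for every generalised eigenvector v of λ).

  λ = -2: largest Jordan block has size 3, contributing (x + 2)^3

So m_A(x) = (x + 2)^3 = x^3 + 6*x^2 + 12*x + 8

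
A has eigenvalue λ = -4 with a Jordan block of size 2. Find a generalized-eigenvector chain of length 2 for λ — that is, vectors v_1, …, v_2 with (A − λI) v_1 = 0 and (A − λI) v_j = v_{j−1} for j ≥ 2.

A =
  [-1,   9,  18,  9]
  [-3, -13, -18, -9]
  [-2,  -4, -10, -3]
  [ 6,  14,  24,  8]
A Jordan chain for λ = -4 of length 2:
v_1 = (3, -3, -2, 6)ᵀ
v_2 = (1, 0, 0, 0)ᵀ

Let N = A − (-4)·I. We want v_2 with N^2 v_2 = 0 but N^1 v_2 ≠ 0; then v_{j-1} := N · v_j for j = 2, …, 2.

Pick v_2 = (1, 0, 0, 0)ᵀ.
Then v_1 = N · v_2 = (3, -3, -2, 6)ᵀ.

Sanity check: (A − (-4)·I) v_1 = (0, 0, 0, 0)ᵀ = 0. ✓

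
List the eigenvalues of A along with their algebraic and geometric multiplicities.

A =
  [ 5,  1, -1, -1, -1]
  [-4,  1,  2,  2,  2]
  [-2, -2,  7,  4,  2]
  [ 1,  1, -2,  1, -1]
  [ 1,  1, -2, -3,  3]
λ = 3: alg = 3, geom = 2; λ = 4: alg = 2, geom = 2

Step 1 — factor the characteristic polynomial to read off the algebraic multiplicities:
  χ_A(x) = (x - 4)^2*(x - 3)^3

Step 2 — compute geometric multiplicities via the rank-nullity identity g(λ) = n − rank(A − λI):
  rank(A − (3)·I) = 3, so dim ker(A − (3)·I) = n − 3 = 2
  rank(A − (4)·I) = 3, so dim ker(A − (4)·I) = n − 3 = 2

Summary:
  λ = 3: algebraic multiplicity = 3, geometric multiplicity = 2
  λ = 4: algebraic multiplicity = 2, geometric multiplicity = 2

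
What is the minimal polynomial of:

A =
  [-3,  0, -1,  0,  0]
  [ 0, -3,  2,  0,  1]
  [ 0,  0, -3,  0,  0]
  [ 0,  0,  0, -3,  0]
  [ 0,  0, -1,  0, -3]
x^3 + 9*x^2 + 27*x + 27

The characteristic polynomial is χ_A(x) = (x + 3)^5, so the eigenvalues are known. The minimal polynomial is
  m_A(x) = Π_λ (x − λ)^{k_λ}
where k_λ is the size of the *largest* Jordan block for λ (equivalently, the smallest k with (A − λI)^k v = 0 for every generalised eigenvector v of λ).

  λ = -3: largest Jordan block has size 3, contributing (x + 3)^3

So m_A(x) = (x + 3)^3 = x^3 + 9*x^2 + 27*x + 27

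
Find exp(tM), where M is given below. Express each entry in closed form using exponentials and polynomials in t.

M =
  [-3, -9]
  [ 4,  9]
e^{tM} =
  [-6*t*exp(3*t) + exp(3*t), -9*t*exp(3*t)]
  [4*t*exp(3*t), 6*t*exp(3*t) + exp(3*t)]

Strategy: write M = P · J · P⁻¹ where J is a Jordan canonical form, so e^{tM} = P · e^{tJ} · P⁻¹, and e^{tJ} can be computed block-by-block.

M has Jordan form
J =
  [3, 1]
  [0, 3]
(up to reordering of blocks).

Per-block formulas:
  For a 2×2 Jordan block J_2(3): exp(t · J_2(3)) = e^(3t)·(I + t·N), where N is the 2×2 nilpotent shift.

After assembling e^{tJ} and conjugating by P, we get:

e^{tM} =
  [-6*t*exp(3*t) + exp(3*t), -9*t*exp(3*t)]
  [4*t*exp(3*t), 6*t*exp(3*t) + exp(3*t)]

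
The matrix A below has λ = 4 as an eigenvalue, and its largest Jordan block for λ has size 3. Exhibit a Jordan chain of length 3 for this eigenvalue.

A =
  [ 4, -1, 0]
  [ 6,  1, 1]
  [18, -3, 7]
A Jordan chain for λ = 4 of length 3:
v_1 = (-6, 0, 36)ᵀ
v_2 = (0, 6, 18)ᵀ
v_3 = (1, 0, 0)ᵀ

Let N = A − (4)·I. We want v_3 with N^3 v_3 = 0 but N^2 v_3 ≠ 0; then v_{j-1} := N · v_j for j = 3, …, 2.

Pick v_3 = (1, 0, 0)ᵀ.
Then v_2 = N · v_3 = (0, 6, 18)ᵀ.
Then v_1 = N · v_2 = (-6, 0, 36)ᵀ.

Sanity check: (A − (4)·I) v_1 = (0, 0, 0)ᵀ = 0. ✓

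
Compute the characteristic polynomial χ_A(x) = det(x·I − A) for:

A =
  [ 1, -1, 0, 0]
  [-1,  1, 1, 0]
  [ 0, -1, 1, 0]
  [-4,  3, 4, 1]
x^4 - 4*x^3 + 6*x^2 - 4*x + 1

Expanding det(x·I − A) (e.g. by cofactor expansion or by noting that A is similar to its Jordan form J, which has the same characteristic polynomial as A) gives
  χ_A(x) = x^4 - 4*x^3 + 6*x^2 - 4*x + 1
which factors as (x - 1)^4. The eigenvalues (with algebraic multiplicities) are λ = 1 with multiplicity 4.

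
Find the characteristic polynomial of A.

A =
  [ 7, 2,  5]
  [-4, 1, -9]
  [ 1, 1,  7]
x^3 - 15*x^2 + 75*x - 125

Expanding det(x·I − A) (e.g. by cofactor expansion or by noting that A is similar to its Jordan form J, which has the same characteristic polynomial as A) gives
  χ_A(x) = x^3 - 15*x^2 + 75*x - 125
which factors as (x - 5)^3. The eigenvalues (with algebraic multiplicities) are λ = 5 with multiplicity 3.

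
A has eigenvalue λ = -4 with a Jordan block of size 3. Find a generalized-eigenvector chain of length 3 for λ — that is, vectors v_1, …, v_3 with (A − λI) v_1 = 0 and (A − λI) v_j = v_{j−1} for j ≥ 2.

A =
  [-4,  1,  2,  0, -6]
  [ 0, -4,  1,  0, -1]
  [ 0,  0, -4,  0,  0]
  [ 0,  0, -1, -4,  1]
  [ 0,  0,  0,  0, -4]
A Jordan chain for λ = -4 of length 3:
v_1 = (1, 0, 0, 0, 0)ᵀ
v_2 = (2, 1, 0, -1, 0)ᵀ
v_3 = (0, 0, 1, 0, 0)ᵀ

Let N = A − (-4)·I. We want v_3 with N^3 v_3 = 0 but N^2 v_3 ≠ 0; then v_{j-1} := N · v_j for j = 3, …, 2.

Pick v_3 = (0, 0, 1, 0, 0)ᵀ.
Then v_2 = N · v_3 = (2, 1, 0, -1, 0)ᵀ.
Then v_1 = N · v_2 = (1, 0, 0, 0, 0)ᵀ.

Sanity check: (A − (-4)·I) v_1 = (0, 0, 0, 0, 0)ᵀ = 0. ✓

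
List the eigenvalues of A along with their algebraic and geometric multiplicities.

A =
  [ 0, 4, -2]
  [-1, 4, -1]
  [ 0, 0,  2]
λ = 2: alg = 3, geom = 2

Step 1 — factor the characteristic polynomial to read off the algebraic multiplicities:
  χ_A(x) = (x - 2)^3

Step 2 — compute geometric multiplicities via the rank-nullity identity g(λ) = n − rank(A − λI):
  rank(A − (2)·I) = 1, so dim ker(A − (2)·I) = n − 1 = 2

Summary:
  λ = 2: algebraic multiplicity = 3, geometric multiplicity = 2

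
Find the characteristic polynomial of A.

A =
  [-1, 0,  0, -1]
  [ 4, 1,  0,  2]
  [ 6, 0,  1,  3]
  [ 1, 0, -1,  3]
x^4 - 4*x^3 + 6*x^2 - 4*x + 1

Expanding det(x·I − A) (e.g. by cofactor expansion or by noting that A is similar to its Jordan form J, which has the same characteristic polynomial as A) gives
  χ_A(x) = x^4 - 4*x^3 + 6*x^2 - 4*x + 1
which factors as (x - 1)^4. The eigenvalues (with algebraic multiplicities) are λ = 1 with multiplicity 4.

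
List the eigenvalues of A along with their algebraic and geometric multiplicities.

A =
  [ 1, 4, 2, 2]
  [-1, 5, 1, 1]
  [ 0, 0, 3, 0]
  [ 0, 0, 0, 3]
λ = 3: alg = 4, geom = 3

Step 1 — factor the characteristic polynomial to read off the algebraic multiplicities:
  χ_A(x) = (x - 3)^4

Step 2 — compute geometric multiplicities via the rank-nullity identity g(λ) = n − rank(A − λI):
  rank(A − (3)·I) = 1, so dim ker(A − (3)·I) = n − 1 = 3

Summary:
  λ = 3: algebraic multiplicity = 4, geometric multiplicity = 3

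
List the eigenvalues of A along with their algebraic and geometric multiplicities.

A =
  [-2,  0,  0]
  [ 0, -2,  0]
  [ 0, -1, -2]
λ = -2: alg = 3, geom = 2

Step 1 — factor the characteristic polynomial to read off the algebraic multiplicities:
  χ_A(x) = (x + 2)^3

Step 2 — compute geometric multiplicities via the rank-nullity identity g(λ) = n − rank(A − λI):
  rank(A − (-2)·I) = 1, so dim ker(A − (-2)·I) = n − 1 = 2

Summary:
  λ = -2: algebraic multiplicity = 3, geometric multiplicity = 2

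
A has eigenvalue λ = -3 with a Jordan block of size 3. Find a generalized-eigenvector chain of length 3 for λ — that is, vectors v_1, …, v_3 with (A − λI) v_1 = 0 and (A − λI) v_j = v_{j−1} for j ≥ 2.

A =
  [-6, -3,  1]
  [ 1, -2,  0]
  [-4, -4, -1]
A Jordan chain for λ = -3 of length 3:
v_1 = (2, -2, 0)ᵀ
v_2 = (-3, 1, -4)ᵀ
v_3 = (1, 0, 0)ᵀ

Let N = A − (-3)·I. We want v_3 with N^3 v_3 = 0 but N^2 v_3 ≠ 0; then v_{j-1} := N · v_j for j = 3, …, 2.

Pick v_3 = (1, 0, 0)ᵀ.
Then v_2 = N · v_3 = (-3, 1, -4)ᵀ.
Then v_1 = N · v_2 = (2, -2, 0)ᵀ.

Sanity check: (A − (-3)·I) v_1 = (0, 0, 0)ᵀ = 0. ✓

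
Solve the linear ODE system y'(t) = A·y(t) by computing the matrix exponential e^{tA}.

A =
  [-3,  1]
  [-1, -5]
e^{tA} =
  [t*exp(-4*t) + exp(-4*t), t*exp(-4*t)]
  [-t*exp(-4*t), -t*exp(-4*t) + exp(-4*t)]

Strategy: write A = P · J · P⁻¹ where J is a Jordan canonical form, so e^{tA} = P · e^{tJ} · P⁻¹, and e^{tJ} can be computed block-by-block.

A has Jordan form
J =
  [-4,  1]
  [ 0, -4]
(up to reordering of blocks).

Per-block formulas:
  For a 2×2 Jordan block J_2(-4): exp(t · J_2(-4)) = e^(-4t)·(I + t·N), where N is the 2×2 nilpotent shift.

After assembling e^{tJ} and conjugating by P, we get:

e^{tA} =
  [t*exp(-4*t) + exp(-4*t), t*exp(-4*t)]
  [-t*exp(-4*t), -t*exp(-4*t) + exp(-4*t)]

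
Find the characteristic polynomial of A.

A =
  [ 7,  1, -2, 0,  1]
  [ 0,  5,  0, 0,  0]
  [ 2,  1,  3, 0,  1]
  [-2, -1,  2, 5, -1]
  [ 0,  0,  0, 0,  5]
x^5 - 25*x^4 + 250*x^3 - 1250*x^2 + 3125*x - 3125

Expanding det(x·I − A) (e.g. by cofactor expansion or by noting that A is similar to its Jordan form J, which has the same characteristic polynomial as A) gives
  χ_A(x) = x^5 - 25*x^4 + 250*x^3 - 1250*x^2 + 3125*x - 3125
which factors as (x - 5)^5. The eigenvalues (with algebraic multiplicities) are λ = 5 with multiplicity 5.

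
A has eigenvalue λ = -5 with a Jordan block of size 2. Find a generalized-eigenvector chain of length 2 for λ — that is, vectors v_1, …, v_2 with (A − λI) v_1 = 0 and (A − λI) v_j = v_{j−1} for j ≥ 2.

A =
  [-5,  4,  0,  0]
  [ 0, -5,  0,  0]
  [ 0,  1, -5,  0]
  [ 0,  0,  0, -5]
A Jordan chain for λ = -5 of length 2:
v_1 = (4, 0, 1, 0)ᵀ
v_2 = (0, 1, 0, 0)ᵀ

Let N = A − (-5)·I. We want v_2 with N^2 v_2 = 0 but N^1 v_2 ≠ 0; then v_{j-1} := N · v_j for j = 2, …, 2.

Pick v_2 = (0, 1, 0, 0)ᵀ.
Then v_1 = N · v_2 = (4, 0, 1, 0)ᵀ.

Sanity check: (A − (-5)·I) v_1 = (0, 0, 0, 0)ᵀ = 0. ✓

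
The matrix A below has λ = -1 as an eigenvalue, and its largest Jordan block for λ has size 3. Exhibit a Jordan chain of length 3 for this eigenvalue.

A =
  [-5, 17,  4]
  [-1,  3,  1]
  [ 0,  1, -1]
A Jordan chain for λ = -1 of length 3:
v_1 = (-1, 0, -1)ᵀ
v_2 = (-4, -1, 0)ᵀ
v_3 = (1, 0, 0)ᵀ

Let N = A − (-1)·I. We want v_3 with N^3 v_3 = 0 but N^2 v_3 ≠ 0; then v_{j-1} := N · v_j for j = 3, …, 2.

Pick v_3 = (1, 0, 0)ᵀ.
Then v_2 = N · v_3 = (-4, -1, 0)ᵀ.
Then v_1 = N · v_2 = (-1, 0, -1)ᵀ.

Sanity check: (A − (-1)·I) v_1 = (0, 0, 0)ᵀ = 0. ✓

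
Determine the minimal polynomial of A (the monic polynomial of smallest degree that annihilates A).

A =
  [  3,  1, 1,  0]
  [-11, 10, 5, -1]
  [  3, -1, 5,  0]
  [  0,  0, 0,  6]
x^3 - 18*x^2 + 108*x - 216

The characteristic polynomial is χ_A(x) = (x - 6)^4, so the eigenvalues are known. The minimal polynomial is
  m_A(x) = Π_λ (x − λ)^{k_λ}
where k_λ is the size of the *largest* Jordan block for λ (equivalently, the smallest k with (A − λI)^k v = 0 for every generalised eigenvector v of λ).

  λ = 6: largest Jordan block has size 3, contributing (x − 6)^3

So m_A(x) = (x - 6)^3 = x^3 - 18*x^2 + 108*x - 216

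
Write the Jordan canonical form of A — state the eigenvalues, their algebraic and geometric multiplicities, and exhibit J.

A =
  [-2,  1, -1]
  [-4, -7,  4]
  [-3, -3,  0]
J_2(-3) ⊕ J_1(-3)

The characteristic polynomial is
  det(x·I − A) = x^3 + 9*x^2 + 27*x + 27 = (x + 3)^3

Eigenvalues and multiplicities (the geometric multiplicity of λ is n − rank(A − λI), which equals the number of Jordan blocks for λ):
  λ = -3: algebraic multiplicity = 3, geometric multiplicity = 2

Determining the block sizes for each eigenvalue:
  λ = -3: 2 blocks summing to 3 forces exactly one block of size 2 and the rest size 1 → block sizes [2, 1]

Assembling the blocks gives a Jordan form
J =
  [-3,  1,  0]
  [ 0, -3,  0]
  [ 0,  0, -3]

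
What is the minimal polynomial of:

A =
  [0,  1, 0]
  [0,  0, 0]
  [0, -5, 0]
x^2

The characteristic polynomial is χ_A(x) = x^3, so the eigenvalues are known. The minimal polynomial is
  m_A(x) = Π_λ (x − λ)^{k_λ}
where k_λ is the size of the *largest* Jordan block for λ (equivalently, the smallest k with (A − λI)^k v = 0 for every generalised eigenvector v of λ).

  λ = 0: largest Jordan block has size 2, contributing (x − 0)^2

So m_A(x) = x^2 = x^2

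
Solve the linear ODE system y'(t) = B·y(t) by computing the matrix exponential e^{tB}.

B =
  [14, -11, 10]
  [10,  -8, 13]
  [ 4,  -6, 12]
e^{tB} =
  [-3*t^2*exp(6*t) + 8*t*exp(6*t) + exp(6*t), 3*t^2*exp(6*t) - 11*t*exp(6*t), -3*t^2*exp(6*t)/2 + 10*t*exp(6*t)]
  [-4*t^2*exp(6*t) + 10*t*exp(6*t), 4*t^2*exp(6*t) - 14*t*exp(6*t) + exp(6*t), -2*t^2*exp(6*t) + 13*t*exp(6*t)]
  [-2*t^2*exp(6*t) + 4*t*exp(6*t), 2*t^2*exp(6*t) - 6*t*exp(6*t), -t^2*exp(6*t) + 6*t*exp(6*t) + exp(6*t)]

Strategy: write B = P · J · P⁻¹ where J is a Jordan canonical form, so e^{tB} = P · e^{tJ} · P⁻¹, and e^{tJ} can be computed block-by-block.

B has Jordan form
J =
  [6, 1, 0]
  [0, 6, 1]
  [0, 0, 6]
(up to reordering of blocks).

Per-block formulas:
  For a 3×3 Jordan block J_3(6): exp(t · J_3(6)) = e^(6t)·(I + t·N + (t^2/2)·N^2), where N is the 3×3 nilpotent shift.

After assembling e^{tJ} and conjugating by P, we get:

e^{tB} =
  [-3*t^2*exp(6*t) + 8*t*exp(6*t) + exp(6*t), 3*t^2*exp(6*t) - 11*t*exp(6*t), -3*t^2*exp(6*t)/2 + 10*t*exp(6*t)]
  [-4*t^2*exp(6*t) + 10*t*exp(6*t), 4*t^2*exp(6*t) - 14*t*exp(6*t) + exp(6*t), -2*t^2*exp(6*t) + 13*t*exp(6*t)]
  [-2*t^2*exp(6*t) + 4*t*exp(6*t), 2*t^2*exp(6*t) - 6*t*exp(6*t), -t^2*exp(6*t) + 6*t*exp(6*t) + exp(6*t)]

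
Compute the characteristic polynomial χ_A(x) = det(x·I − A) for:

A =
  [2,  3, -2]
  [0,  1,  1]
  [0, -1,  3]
x^3 - 6*x^2 + 12*x - 8

Expanding det(x·I − A) (e.g. by cofactor expansion or by noting that A is similar to its Jordan form J, which has the same characteristic polynomial as A) gives
  χ_A(x) = x^3 - 6*x^2 + 12*x - 8
which factors as (x - 2)^3. The eigenvalues (with algebraic multiplicities) are λ = 2 with multiplicity 3.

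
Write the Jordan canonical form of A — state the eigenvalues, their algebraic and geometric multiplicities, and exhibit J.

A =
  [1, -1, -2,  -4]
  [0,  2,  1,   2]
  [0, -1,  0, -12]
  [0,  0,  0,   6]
J_3(1) ⊕ J_1(6)

The characteristic polynomial is
  det(x·I − A) = x^4 - 9*x^3 + 21*x^2 - 19*x + 6 = (x - 6)*(x - 1)^3

Eigenvalues and multiplicities (the geometric multiplicity of λ is n − rank(A − λI), which equals the number of Jordan blocks for λ):
  λ = 1: algebraic multiplicity = 3, geometric multiplicity = 1
  λ = 6: algebraic multiplicity = 1, geometric multiplicity = 1

Determining the block sizes for each eigenvalue:
  λ = 1: one block (gm = 1), so the single block has size am = 3 → block sizes [3]
  λ = 6: one block (gm = 1), so the single block has size am = 1 → block sizes [1]

Assembling the blocks gives a Jordan form
J =
  [1, 1, 0, 0]
  [0, 1, 1, 0]
  [0, 0, 1, 0]
  [0, 0, 0, 6]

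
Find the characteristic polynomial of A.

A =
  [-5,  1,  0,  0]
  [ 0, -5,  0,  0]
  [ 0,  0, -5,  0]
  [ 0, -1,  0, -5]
x^4 + 20*x^3 + 150*x^2 + 500*x + 625

Expanding det(x·I − A) (e.g. by cofactor expansion or by noting that A is similar to its Jordan form J, which has the same characteristic polynomial as A) gives
  χ_A(x) = x^4 + 20*x^3 + 150*x^2 + 500*x + 625
which factors as (x + 5)^4. The eigenvalues (with algebraic multiplicities) are λ = -5 with multiplicity 4.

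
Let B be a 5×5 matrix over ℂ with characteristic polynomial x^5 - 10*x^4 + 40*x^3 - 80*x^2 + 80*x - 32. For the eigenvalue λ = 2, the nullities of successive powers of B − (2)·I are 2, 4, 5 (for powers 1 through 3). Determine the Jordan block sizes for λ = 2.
Block sizes for λ = 2: [3, 2]

From the dimensions of kernels of powers, the number of Jordan blocks of size at least j is d_j − d_{j−1} where d_j = dim ker(N^j) (with d_0 = 0). Computing the differences gives [2, 2, 1].
The number of blocks of size exactly k is (#blocks of size ≥ k) − (#blocks of size ≥ k + 1), so the partition is: 1 block(s) of size 2, 1 block(s) of size 3.
In nonincreasing order the block sizes are [3, 2].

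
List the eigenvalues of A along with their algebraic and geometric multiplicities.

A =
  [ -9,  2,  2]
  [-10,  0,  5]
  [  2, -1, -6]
λ = -5: alg = 3, geom = 2

Step 1 — factor the characteristic polynomial to read off the algebraic multiplicities:
  χ_A(x) = (x + 5)^3

Step 2 — compute geometric multiplicities via the rank-nullity identity g(λ) = n − rank(A − λI):
  rank(A − (-5)·I) = 1, so dim ker(A − (-5)·I) = n − 1 = 2

Summary:
  λ = -5: algebraic multiplicity = 3, geometric multiplicity = 2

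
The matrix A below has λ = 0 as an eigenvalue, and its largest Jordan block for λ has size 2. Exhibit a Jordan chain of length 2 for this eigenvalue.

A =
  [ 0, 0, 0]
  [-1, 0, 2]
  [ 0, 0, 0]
A Jordan chain for λ = 0 of length 2:
v_1 = (0, -1, 0)ᵀ
v_2 = (1, 0, 0)ᵀ

Let N = A − (0)·I. We want v_2 with N^2 v_2 = 0 but N^1 v_2 ≠ 0; then v_{j-1} := N · v_j for j = 2, …, 2.

Pick v_2 = (1, 0, 0)ᵀ.
Then v_1 = N · v_2 = (0, -1, 0)ᵀ.

Sanity check: (A − (0)·I) v_1 = (0, 0, 0)ᵀ = 0. ✓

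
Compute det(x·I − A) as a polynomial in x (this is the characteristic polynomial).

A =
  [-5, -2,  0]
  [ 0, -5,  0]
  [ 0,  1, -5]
x^3 + 15*x^2 + 75*x + 125

Expanding det(x·I − A) (e.g. by cofactor expansion or by noting that A is similar to its Jordan form J, which has the same characteristic polynomial as A) gives
  χ_A(x) = x^3 + 15*x^2 + 75*x + 125
which factors as (x + 5)^3. The eigenvalues (with algebraic multiplicities) are λ = -5 with multiplicity 3.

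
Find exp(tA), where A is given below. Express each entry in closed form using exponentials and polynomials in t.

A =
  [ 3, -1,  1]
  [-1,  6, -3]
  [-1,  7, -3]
e^{tA} =
  [t^2*exp(2*t)/2 + t*exp(2*t) + exp(2*t), t^2*exp(2*t) - t*exp(2*t), -t^2*exp(2*t)/2 + t*exp(2*t)]
  [-t^2*exp(2*t) - t*exp(2*t), -2*t^2*exp(2*t) + 4*t*exp(2*t) + exp(2*t), t^2*exp(2*t) - 3*t*exp(2*t)]
  [-3*t^2*exp(2*t)/2 - t*exp(2*t), -3*t^2*exp(2*t) + 7*t*exp(2*t), 3*t^2*exp(2*t)/2 - 5*t*exp(2*t) + exp(2*t)]

Strategy: write A = P · J · P⁻¹ where J is a Jordan canonical form, so e^{tA} = P · e^{tJ} · P⁻¹, and e^{tJ} can be computed block-by-block.

A has Jordan form
J =
  [2, 1, 0]
  [0, 2, 1]
  [0, 0, 2]
(up to reordering of blocks).

Per-block formulas:
  For a 3×3 Jordan block J_3(2): exp(t · J_3(2)) = e^(2t)·(I + t·N + (t^2/2)·N^2), where N is the 3×3 nilpotent shift.

After assembling e^{tJ} and conjugating by P, we get:

e^{tA} =
  [t^2*exp(2*t)/2 + t*exp(2*t) + exp(2*t), t^2*exp(2*t) - t*exp(2*t), -t^2*exp(2*t)/2 + t*exp(2*t)]
  [-t^2*exp(2*t) - t*exp(2*t), -2*t^2*exp(2*t) + 4*t*exp(2*t) + exp(2*t), t^2*exp(2*t) - 3*t*exp(2*t)]
  [-3*t^2*exp(2*t)/2 - t*exp(2*t), -3*t^2*exp(2*t) + 7*t*exp(2*t), 3*t^2*exp(2*t)/2 - 5*t*exp(2*t) + exp(2*t)]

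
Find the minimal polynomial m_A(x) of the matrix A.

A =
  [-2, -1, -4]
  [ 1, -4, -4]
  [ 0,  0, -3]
x^2 + 6*x + 9

The characteristic polynomial is χ_A(x) = (x + 3)^3, so the eigenvalues are known. The minimal polynomial is
  m_A(x) = Π_λ (x − λ)^{k_λ}
where k_λ is the size of the *largest* Jordan block for λ (equivalently, the smallest k with (A − λI)^k v = 0 for every generalised eigenvector v of λ).

  λ = -3: largest Jordan block has size 2, contributing (x + 3)^2

So m_A(x) = (x + 3)^2 = x^2 + 6*x + 9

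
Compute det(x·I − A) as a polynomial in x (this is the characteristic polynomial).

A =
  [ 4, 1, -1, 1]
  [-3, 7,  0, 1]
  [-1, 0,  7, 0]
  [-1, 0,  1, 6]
x^4 - 24*x^3 + 216*x^2 - 864*x + 1296

Expanding det(x·I − A) (e.g. by cofactor expansion or by noting that A is similar to its Jordan form J, which has the same characteristic polynomial as A) gives
  χ_A(x) = x^4 - 24*x^3 + 216*x^2 - 864*x + 1296
which factors as (x - 6)^4. The eigenvalues (with algebraic multiplicities) are λ = 6 with multiplicity 4.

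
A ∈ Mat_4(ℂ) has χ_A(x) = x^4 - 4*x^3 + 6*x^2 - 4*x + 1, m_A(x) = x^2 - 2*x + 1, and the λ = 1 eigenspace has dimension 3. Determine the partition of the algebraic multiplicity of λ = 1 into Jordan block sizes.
Block sizes for λ = 1: [2, 1, 1]

Step 1 — from the characteristic polynomial, algebraic multiplicity of λ = 1 is 4. From dim ker(A − (1)·I) = 3, there are exactly 3 Jordan blocks for λ = 1.
Step 2 — from the minimal polynomial, the factor (x − 1)^2 tells us the largest block for λ = 1 has size 2.
Step 3 — with total size 4, 3 blocks, and largest block 2, the block sizes (in nonincreasing order) are [2, 1, 1].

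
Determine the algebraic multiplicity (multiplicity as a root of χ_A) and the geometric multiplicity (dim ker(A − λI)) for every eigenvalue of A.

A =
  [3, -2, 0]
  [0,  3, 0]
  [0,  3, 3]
λ = 3: alg = 3, geom = 2

Step 1 — factor the characteristic polynomial to read off the algebraic multiplicities:
  χ_A(x) = (x - 3)^3

Step 2 — compute geometric multiplicities via the rank-nullity identity g(λ) = n − rank(A − λI):
  rank(A − (3)·I) = 1, so dim ker(A − (3)·I) = n − 1 = 2

Summary:
  λ = 3: algebraic multiplicity = 3, geometric multiplicity = 2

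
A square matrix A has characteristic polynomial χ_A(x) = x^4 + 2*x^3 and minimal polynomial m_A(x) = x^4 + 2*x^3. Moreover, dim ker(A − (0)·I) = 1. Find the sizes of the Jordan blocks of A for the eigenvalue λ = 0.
Block sizes for λ = 0: [3]

Step 1 — from the characteristic polynomial, algebraic multiplicity of λ = 0 is 3. From dim ker(A − (0)·I) = 1, there are exactly 1 Jordan blocks for λ = 0.
Step 2 — from the minimal polynomial, the factor (x − 0)^3 tells us the largest block for λ = 0 has size 3.
Step 3 — with total size 3, 1 blocks, and largest block 3, the block sizes (in nonincreasing order) are [3].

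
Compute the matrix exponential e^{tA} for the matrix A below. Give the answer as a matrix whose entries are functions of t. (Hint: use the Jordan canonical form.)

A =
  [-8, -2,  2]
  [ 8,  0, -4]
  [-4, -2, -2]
e^{tA} =
  [-2*exp(-2*t) + 3*exp(-4*t), -exp(-2*t) + exp(-4*t), exp(-2*t) - exp(-4*t)]
  [4*exp(-2*t) - 4*exp(-4*t), 2*exp(-2*t) - exp(-4*t), -2*exp(-2*t) + 2*exp(-4*t)]
  [-2*exp(-2*t) + 2*exp(-4*t), -exp(-2*t) + exp(-4*t), exp(-2*t)]

Strategy: write A = P · J · P⁻¹ where J is a Jordan canonical form, so e^{tA} = P · e^{tJ} · P⁻¹, and e^{tJ} can be computed block-by-block.

A has Jordan form
J =
  [-4,  0,  0]
  [ 0, -4,  0]
  [ 0,  0, -2]
(up to reordering of blocks).

Per-block formulas:
  For a 1×1 block at λ = -2: exp(t · [-2]) = [e^(-2t)].
  For a 1×1 block at λ = -4: exp(t · [-4]) = [e^(-4t)].

After assembling e^{tJ} and conjugating by P, we get:

e^{tA} =
  [-2*exp(-2*t) + 3*exp(-4*t), -exp(-2*t) + exp(-4*t), exp(-2*t) - exp(-4*t)]
  [4*exp(-2*t) - 4*exp(-4*t), 2*exp(-2*t) - exp(-4*t), -2*exp(-2*t) + 2*exp(-4*t)]
  [-2*exp(-2*t) + 2*exp(-4*t), -exp(-2*t) + exp(-4*t), exp(-2*t)]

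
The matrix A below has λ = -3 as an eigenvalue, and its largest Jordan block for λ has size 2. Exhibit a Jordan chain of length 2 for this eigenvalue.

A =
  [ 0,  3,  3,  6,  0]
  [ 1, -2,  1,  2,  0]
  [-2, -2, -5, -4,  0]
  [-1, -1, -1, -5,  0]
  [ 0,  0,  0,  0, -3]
A Jordan chain for λ = -3 of length 2:
v_1 = (3, 1, -2, -1, 0)ᵀ
v_2 = (1, 0, 0, 0, 0)ᵀ

Let N = A − (-3)·I. We want v_2 with N^2 v_2 = 0 but N^1 v_2 ≠ 0; then v_{j-1} := N · v_j for j = 2, …, 2.

Pick v_2 = (1, 0, 0, 0, 0)ᵀ.
Then v_1 = N · v_2 = (3, 1, -2, -1, 0)ᵀ.

Sanity check: (A − (-3)·I) v_1 = (0, 0, 0, 0, 0)ᵀ = 0. ✓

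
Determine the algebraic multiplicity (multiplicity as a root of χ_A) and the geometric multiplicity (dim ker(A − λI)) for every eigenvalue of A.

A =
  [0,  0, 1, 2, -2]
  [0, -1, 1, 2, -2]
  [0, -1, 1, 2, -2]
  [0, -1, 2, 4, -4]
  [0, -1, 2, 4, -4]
λ = 0: alg = 5, geom = 3

Step 1 — factor the characteristic polynomial to read off the algebraic multiplicities:
  χ_A(x) = x^5

Step 2 — compute geometric multiplicities via the rank-nullity identity g(λ) = n − rank(A − λI):
  rank(A − (0)·I) = 2, so dim ker(A − (0)·I) = n − 2 = 3

Summary:
  λ = 0: algebraic multiplicity = 5, geometric multiplicity = 3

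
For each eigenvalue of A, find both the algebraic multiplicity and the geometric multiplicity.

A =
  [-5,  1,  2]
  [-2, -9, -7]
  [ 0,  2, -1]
λ = -5: alg = 3, geom = 1

Step 1 — factor the characteristic polynomial to read off the algebraic multiplicities:
  χ_A(x) = (x + 5)^3

Step 2 — compute geometric multiplicities via the rank-nullity identity g(λ) = n − rank(A − λI):
  rank(A − (-5)·I) = 2, so dim ker(A − (-5)·I) = n − 2 = 1

Summary:
  λ = -5: algebraic multiplicity = 3, geometric multiplicity = 1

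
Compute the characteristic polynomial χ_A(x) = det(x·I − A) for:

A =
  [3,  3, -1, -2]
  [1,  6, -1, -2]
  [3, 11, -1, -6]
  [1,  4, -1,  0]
x^4 - 8*x^3 + 24*x^2 - 32*x + 16

Expanding det(x·I − A) (e.g. by cofactor expansion or by noting that A is similar to its Jordan form J, which has the same characteristic polynomial as A) gives
  χ_A(x) = x^4 - 8*x^3 + 24*x^2 - 32*x + 16
which factors as (x - 2)^4. The eigenvalues (with algebraic multiplicities) are λ = 2 with multiplicity 4.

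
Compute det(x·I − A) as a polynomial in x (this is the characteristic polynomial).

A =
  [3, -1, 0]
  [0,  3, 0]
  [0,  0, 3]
x^3 - 9*x^2 + 27*x - 27

Expanding det(x·I − A) (e.g. by cofactor expansion or by noting that A is similar to its Jordan form J, which has the same characteristic polynomial as A) gives
  χ_A(x) = x^3 - 9*x^2 + 27*x - 27
which factors as (x - 3)^3. The eigenvalues (with algebraic multiplicities) are λ = 3 with multiplicity 3.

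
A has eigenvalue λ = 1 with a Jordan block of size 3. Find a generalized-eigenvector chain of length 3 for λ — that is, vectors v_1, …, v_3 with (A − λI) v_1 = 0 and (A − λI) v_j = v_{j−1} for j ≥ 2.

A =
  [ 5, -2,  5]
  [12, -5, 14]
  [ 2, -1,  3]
A Jordan chain for λ = 1 of length 3:
v_1 = (2, 4, 0)ᵀ
v_2 = (4, 12, 2)ᵀ
v_3 = (1, 0, 0)ᵀ

Let N = A − (1)·I. We want v_3 with N^3 v_3 = 0 but N^2 v_3 ≠ 0; then v_{j-1} := N · v_j for j = 3, …, 2.

Pick v_3 = (1, 0, 0)ᵀ.
Then v_2 = N · v_3 = (4, 12, 2)ᵀ.
Then v_1 = N · v_2 = (2, 4, 0)ᵀ.

Sanity check: (A − (1)·I) v_1 = (0, 0, 0)ᵀ = 0. ✓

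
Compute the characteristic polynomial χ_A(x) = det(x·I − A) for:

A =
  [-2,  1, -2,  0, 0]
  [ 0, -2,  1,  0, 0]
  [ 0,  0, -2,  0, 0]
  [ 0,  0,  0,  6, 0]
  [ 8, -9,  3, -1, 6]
x^5 - 6*x^4 - 24*x^3 + 80*x^2 + 336*x + 288

Expanding det(x·I − A) (e.g. by cofactor expansion or by noting that A is similar to its Jordan form J, which has the same characteristic polynomial as A) gives
  χ_A(x) = x^5 - 6*x^4 - 24*x^3 + 80*x^2 + 336*x + 288
which factors as (x - 6)^2*(x + 2)^3. The eigenvalues (with algebraic multiplicities) are λ = -2 with multiplicity 3, λ = 6 with multiplicity 2.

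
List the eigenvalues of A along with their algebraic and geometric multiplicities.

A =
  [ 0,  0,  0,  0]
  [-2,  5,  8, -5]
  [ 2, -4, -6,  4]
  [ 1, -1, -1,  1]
λ = 0: alg = 4, geom = 2

Step 1 — factor the characteristic polynomial to read off the algebraic multiplicities:
  χ_A(x) = x^4

Step 2 — compute geometric multiplicities via the rank-nullity identity g(λ) = n − rank(A − λI):
  rank(A − (0)·I) = 2, so dim ker(A − (0)·I) = n − 2 = 2

Summary:
  λ = 0: algebraic multiplicity = 4, geometric multiplicity = 2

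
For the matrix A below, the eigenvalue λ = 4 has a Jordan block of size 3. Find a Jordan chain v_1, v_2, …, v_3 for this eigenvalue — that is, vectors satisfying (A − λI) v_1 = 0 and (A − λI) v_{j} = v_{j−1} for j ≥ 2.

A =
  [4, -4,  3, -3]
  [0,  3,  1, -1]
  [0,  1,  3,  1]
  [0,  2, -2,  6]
A Jordan chain for λ = 4 of length 3:
v_1 = (1, 0, 0, 0)ᵀ
v_2 = (-4, -1, 1, 2)ᵀ
v_3 = (0, 1, 0, 0)ᵀ

Let N = A − (4)·I. We want v_3 with N^3 v_3 = 0 but N^2 v_3 ≠ 0; then v_{j-1} := N · v_j for j = 3, …, 2.

Pick v_3 = (0, 1, 0, 0)ᵀ.
Then v_2 = N · v_3 = (-4, -1, 1, 2)ᵀ.
Then v_1 = N · v_2 = (1, 0, 0, 0)ᵀ.

Sanity check: (A − (4)·I) v_1 = (0, 0, 0, 0)ᵀ = 0. ✓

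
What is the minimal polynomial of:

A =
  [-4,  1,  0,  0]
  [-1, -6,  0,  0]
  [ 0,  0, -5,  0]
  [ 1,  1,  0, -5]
x^2 + 10*x + 25

The characteristic polynomial is χ_A(x) = (x + 5)^4, so the eigenvalues are known. The minimal polynomial is
  m_A(x) = Π_λ (x − λ)^{k_λ}
where k_λ is the size of the *largest* Jordan block for λ (equivalently, the smallest k with (A − λI)^k v = 0 for every generalised eigenvector v of λ).

  λ = -5: largest Jordan block has size 2, contributing (x + 5)^2

So m_A(x) = (x + 5)^2 = x^2 + 10*x + 25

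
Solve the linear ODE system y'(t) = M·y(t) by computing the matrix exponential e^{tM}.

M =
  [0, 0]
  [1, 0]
e^{tM} =
  [1, 0]
  [t, 1]

Strategy: write M = P · J · P⁻¹ where J is a Jordan canonical form, so e^{tM} = P · e^{tJ} · P⁻¹, and e^{tJ} can be computed block-by-block.

M has Jordan form
J =
  [0, 1]
  [0, 0]
(up to reordering of blocks).

Per-block formulas:
  For a 2×2 Jordan block J_2(0): exp(t · J_2(0)) = e^(0t)·(I + t·N), where N is the 2×2 nilpotent shift.

After assembling e^{tJ} and conjugating by P, we get:

e^{tM} =
  [1, 0]
  [t, 1]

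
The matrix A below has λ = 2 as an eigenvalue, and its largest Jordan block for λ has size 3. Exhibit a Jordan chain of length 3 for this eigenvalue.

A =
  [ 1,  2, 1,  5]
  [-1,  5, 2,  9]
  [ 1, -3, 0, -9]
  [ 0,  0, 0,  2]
A Jordan chain for λ = 2 of length 3:
v_1 = (1, 1, -1, 0)ᵀ
v_2 = (2, 3, -3, 0)ᵀ
v_3 = (0, 1, 0, 0)ᵀ

Let N = A − (2)·I. We want v_3 with N^3 v_3 = 0 but N^2 v_3 ≠ 0; then v_{j-1} := N · v_j for j = 3, …, 2.

Pick v_3 = (0, 1, 0, 0)ᵀ.
Then v_2 = N · v_3 = (2, 3, -3, 0)ᵀ.
Then v_1 = N · v_2 = (1, 1, -1, 0)ᵀ.

Sanity check: (A − (2)·I) v_1 = (0, 0, 0, 0)ᵀ = 0. ✓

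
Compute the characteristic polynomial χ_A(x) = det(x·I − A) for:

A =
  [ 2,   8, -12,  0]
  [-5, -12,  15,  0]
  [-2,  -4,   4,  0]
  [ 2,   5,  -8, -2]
x^4 + 8*x^3 + 24*x^2 + 32*x + 16

Expanding det(x·I − A) (e.g. by cofactor expansion or by noting that A is similar to its Jordan form J, which has the same characteristic polynomial as A) gives
  χ_A(x) = x^4 + 8*x^3 + 24*x^2 + 32*x + 16
which factors as (x + 2)^4. The eigenvalues (with algebraic multiplicities) are λ = -2 with multiplicity 4.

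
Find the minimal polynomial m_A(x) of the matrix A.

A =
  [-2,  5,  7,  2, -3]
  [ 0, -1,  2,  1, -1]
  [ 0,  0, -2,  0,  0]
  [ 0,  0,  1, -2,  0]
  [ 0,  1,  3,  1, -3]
x^3 + 6*x^2 + 12*x + 8

The characteristic polynomial is χ_A(x) = (x + 2)^5, so the eigenvalues are known. The minimal polynomial is
  m_A(x) = Π_λ (x − λ)^{k_λ}
where k_λ is the size of the *largest* Jordan block for λ (equivalently, the smallest k with (A − λI)^k v = 0 for every generalised eigenvector v of λ).

  λ = -2: largest Jordan block has size 3, contributing (x + 2)^3

So m_A(x) = (x + 2)^3 = x^3 + 6*x^2 + 12*x + 8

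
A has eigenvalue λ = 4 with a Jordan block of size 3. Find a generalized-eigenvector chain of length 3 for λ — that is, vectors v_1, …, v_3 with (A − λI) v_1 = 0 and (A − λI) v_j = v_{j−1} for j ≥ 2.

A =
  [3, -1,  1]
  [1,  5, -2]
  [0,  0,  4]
A Jordan chain for λ = 4 of length 3:
v_1 = (1, -1, 0)ᵀ
v_2 = (1, -2, 0)ᵀ
v_3 = (0, 0, 1)ᵀ

Let N = A − (4)·I. We want v_3 with N^3 v_3 = 0 but N^2 v_3 ≠ 0; then v_{j-1} := N · v_j for j = 3, …, 2.

Pick v_3 = (0, 0, 1)ᵀ.
Then v_2 = N · v_3 = (1, -2, 0)ᵀ.
Then v_1 = N · v_2 = (1, -1, 0)ᵀ.

Sanity check: (A − (4)·I) v_1 = (0, 0, 0)ᵀ = 0. ✓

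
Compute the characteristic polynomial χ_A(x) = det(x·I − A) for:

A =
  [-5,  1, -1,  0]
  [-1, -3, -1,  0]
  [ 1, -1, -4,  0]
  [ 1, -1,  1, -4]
x^4 + 16*x^3 + 96*x^2 + 256*x + 256

Expanding det(x·I − A) (e.g. by cofactor expansion or by noting that A is similar to its Jordan form J, which has the same characteristic polynomial as A) gives
  χ_A(x) = x^4 + 16*x^3 + 96*x^2 + 256*x + 256
which factors as (x + 4)^4. The eigenvalues (with algebraic multiplicities) are λ = -4 with multiplicity 4.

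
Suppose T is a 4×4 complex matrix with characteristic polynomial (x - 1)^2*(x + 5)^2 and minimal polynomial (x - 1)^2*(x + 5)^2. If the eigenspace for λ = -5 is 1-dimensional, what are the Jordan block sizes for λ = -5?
Block sizes for λ = -5: [2]

Step 1 — from the characteristic polynomial, algebraic multiplicity of λ = -5 is 2. From dim ker(T − (-5)·I) = 1, there are exactly 1 Jordan blocks for λ = -5.
Step 2 — from the minimal polynomial, the factor (x + 5)^2 tells us the largest block for λ = -5 has size 2.
Step 3 — with total size 2, 1 blocks, and largest block 2, the block sizes (in nonincreasing order) are [2].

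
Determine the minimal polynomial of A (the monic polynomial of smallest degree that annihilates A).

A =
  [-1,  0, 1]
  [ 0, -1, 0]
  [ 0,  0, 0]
x^2 + x

The characteristic polynomial is χ_A(x) = x*(x + 1)^2, so the eigenvalues are known. The minimal polynomial is
  m_A(x) = Π_λ (x − λ)^{k_λ}
where k_λ is the size of the *largest* Jordan block for λ (equivalently, the smallest k with (A − λI)^k v = 0 for every generalised eigenvector v of λ).

  λ = -1: largest Jordan block has size 1, contributing (x + 1)
  λ = 0: largest Jordan block has size 1, contributing (x − 0)

So m_A(x) = x*(x + 1) = x^2 + x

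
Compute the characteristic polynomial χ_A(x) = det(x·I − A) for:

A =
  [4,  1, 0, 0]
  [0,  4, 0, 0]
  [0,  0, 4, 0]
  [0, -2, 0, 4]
x^4 - 16*x^3 + 96*x^2 - 256*x + 256

Expanding det(x·I − A) (e.g. by cofactor expansion or by noting that A is similar to its Jordan form J, which has the same characteristic polynomial as A) gives
  χ_A(x) = x^4 - 16*x^3 + 96*x^2 - 256*x + 256
which factors as (x - 4)^4. The eigenvalues (with algebraic multiplicities) are λ = 4 with multiplicity 4.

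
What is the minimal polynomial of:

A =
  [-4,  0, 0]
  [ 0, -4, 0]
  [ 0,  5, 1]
x^2 + 3*x - 4

The characteristic polynomial is χ_A(x) = (x - 1)*(x + 4)^2, so the eigenvalues are known. The minimal polynomial is
  m_A(x) = Π_λ (x − λ)^{k_λ}
where k_λ is the size of the *largest* Jordan block for λ (equivalently, the smallest k with (A − λI)^k v = 0 for every generalised eigenvector v of λ).

  λ = -4: largest Jordan block has size 1, contributing (x + 4)
  λ = 1: largest Jordan block has size 1, contributing (x − 1)

So m_A(x) = (x - 1)*(x + 4) = x^2 + 3*x - 4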